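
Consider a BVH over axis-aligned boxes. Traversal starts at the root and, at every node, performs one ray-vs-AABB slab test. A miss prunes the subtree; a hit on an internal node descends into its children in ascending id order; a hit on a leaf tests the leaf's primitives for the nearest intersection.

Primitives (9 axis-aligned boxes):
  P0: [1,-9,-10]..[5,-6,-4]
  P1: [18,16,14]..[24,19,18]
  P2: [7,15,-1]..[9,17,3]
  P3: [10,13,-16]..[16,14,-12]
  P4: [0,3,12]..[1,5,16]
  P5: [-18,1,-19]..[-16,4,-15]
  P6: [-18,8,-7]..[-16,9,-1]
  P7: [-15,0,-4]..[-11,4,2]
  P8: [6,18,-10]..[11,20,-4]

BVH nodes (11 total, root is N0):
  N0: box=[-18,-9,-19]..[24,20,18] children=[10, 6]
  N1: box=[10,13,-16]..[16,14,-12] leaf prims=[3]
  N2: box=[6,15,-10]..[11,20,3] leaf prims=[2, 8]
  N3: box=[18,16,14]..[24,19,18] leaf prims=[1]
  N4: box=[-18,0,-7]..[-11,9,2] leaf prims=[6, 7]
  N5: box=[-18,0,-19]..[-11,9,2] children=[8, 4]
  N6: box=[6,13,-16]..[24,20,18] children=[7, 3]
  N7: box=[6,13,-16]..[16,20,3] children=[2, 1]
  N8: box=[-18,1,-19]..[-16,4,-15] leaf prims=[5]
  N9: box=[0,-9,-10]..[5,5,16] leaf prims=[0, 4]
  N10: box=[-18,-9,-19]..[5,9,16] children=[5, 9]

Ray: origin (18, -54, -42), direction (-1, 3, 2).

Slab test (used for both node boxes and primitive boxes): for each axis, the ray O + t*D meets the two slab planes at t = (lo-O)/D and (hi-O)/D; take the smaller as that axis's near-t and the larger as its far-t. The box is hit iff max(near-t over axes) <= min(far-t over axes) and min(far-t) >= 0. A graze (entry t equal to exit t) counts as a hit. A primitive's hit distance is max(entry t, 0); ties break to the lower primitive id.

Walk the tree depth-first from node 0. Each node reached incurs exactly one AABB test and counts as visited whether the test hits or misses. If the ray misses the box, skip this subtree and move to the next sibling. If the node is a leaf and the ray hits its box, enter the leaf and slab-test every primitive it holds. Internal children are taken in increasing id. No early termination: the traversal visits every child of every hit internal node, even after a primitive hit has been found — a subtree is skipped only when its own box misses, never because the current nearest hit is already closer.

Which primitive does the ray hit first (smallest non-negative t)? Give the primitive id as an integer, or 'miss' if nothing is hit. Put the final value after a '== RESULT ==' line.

Walk:
N0 x:[-6,36] y:[15,74/3] z:[23/2,30] -> hit [15,74/3], descend [6, 10]
  N6 x:[-6,12] y:[67/3,74/3] z:[13,30] -> miss, prune
  N10 x:[13,36] y:[15,21] z:[23/2,29] -> hit [15,21], descend [5, 9]
    N5 x:[29,36] y:[18,21] z:[23/2,22] -> miss, prune
    N9 x:[13,18] y:[15,59/3] z:[16,29] -> hit [16,18] leaf, test {P0@t=16, P4(miss)}

5 AABB tests over nodes [0, 6, 10, 5, 9]; 1 leaf entered; closest P0.

== RESULT ==
0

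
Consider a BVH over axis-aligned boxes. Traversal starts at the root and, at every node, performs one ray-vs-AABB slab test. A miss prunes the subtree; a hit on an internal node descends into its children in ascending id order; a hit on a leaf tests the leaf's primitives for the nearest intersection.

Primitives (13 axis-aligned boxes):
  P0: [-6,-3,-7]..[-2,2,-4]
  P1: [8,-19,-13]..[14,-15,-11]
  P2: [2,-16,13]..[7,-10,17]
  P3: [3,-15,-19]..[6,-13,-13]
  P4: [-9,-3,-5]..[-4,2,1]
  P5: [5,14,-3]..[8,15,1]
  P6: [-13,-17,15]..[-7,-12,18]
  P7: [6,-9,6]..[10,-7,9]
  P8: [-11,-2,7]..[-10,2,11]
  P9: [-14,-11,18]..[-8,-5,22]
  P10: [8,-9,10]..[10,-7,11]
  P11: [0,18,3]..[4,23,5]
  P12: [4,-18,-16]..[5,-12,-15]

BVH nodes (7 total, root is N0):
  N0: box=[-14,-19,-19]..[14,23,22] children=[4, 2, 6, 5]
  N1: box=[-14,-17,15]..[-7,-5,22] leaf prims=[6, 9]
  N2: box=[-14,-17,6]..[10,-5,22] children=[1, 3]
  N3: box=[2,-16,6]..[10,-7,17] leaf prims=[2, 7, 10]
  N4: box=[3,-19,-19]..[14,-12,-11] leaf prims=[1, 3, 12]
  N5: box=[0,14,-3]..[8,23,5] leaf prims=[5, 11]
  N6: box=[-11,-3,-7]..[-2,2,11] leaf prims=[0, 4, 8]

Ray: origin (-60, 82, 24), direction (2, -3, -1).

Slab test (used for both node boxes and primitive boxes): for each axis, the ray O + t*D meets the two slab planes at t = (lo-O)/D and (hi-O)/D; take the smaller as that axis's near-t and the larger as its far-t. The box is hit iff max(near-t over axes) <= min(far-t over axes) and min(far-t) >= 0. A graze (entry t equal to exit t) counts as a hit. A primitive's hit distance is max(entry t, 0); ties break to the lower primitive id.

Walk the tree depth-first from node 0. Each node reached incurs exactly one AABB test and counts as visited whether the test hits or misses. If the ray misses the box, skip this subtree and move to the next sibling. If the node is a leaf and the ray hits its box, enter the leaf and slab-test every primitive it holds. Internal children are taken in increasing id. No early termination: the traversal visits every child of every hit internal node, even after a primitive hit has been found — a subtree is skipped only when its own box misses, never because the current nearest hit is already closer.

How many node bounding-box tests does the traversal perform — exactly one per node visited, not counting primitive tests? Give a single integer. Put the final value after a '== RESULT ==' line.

Trace the traversal:
N0 x:[23,37] y:[59/3,101/3] z:[2,43] -> hit [23,101/3], descend [2, 4, 5, 6]
  N2 x:[23,35] y:[29,33] z:[2,18] -> miss, prune
  N4 x:[63/2,37] y:[94/3,101/3] z:[35,43] -> miss, prune
  N5 x:[30,34] y:[59/3,68/3] z:[19,27] -> miss, prune
  N6 x:[49/2,29] y:[80/3,85/3] z:[13,31] -> hit [80/3,85/3] leaf, test {P0@t=28, P4@t=80/3, P8(miss)}

order=[0, 2, 4, 5, 6]  |boxes|=5  |leaves|=1  hit=P4

== RESULT ==
5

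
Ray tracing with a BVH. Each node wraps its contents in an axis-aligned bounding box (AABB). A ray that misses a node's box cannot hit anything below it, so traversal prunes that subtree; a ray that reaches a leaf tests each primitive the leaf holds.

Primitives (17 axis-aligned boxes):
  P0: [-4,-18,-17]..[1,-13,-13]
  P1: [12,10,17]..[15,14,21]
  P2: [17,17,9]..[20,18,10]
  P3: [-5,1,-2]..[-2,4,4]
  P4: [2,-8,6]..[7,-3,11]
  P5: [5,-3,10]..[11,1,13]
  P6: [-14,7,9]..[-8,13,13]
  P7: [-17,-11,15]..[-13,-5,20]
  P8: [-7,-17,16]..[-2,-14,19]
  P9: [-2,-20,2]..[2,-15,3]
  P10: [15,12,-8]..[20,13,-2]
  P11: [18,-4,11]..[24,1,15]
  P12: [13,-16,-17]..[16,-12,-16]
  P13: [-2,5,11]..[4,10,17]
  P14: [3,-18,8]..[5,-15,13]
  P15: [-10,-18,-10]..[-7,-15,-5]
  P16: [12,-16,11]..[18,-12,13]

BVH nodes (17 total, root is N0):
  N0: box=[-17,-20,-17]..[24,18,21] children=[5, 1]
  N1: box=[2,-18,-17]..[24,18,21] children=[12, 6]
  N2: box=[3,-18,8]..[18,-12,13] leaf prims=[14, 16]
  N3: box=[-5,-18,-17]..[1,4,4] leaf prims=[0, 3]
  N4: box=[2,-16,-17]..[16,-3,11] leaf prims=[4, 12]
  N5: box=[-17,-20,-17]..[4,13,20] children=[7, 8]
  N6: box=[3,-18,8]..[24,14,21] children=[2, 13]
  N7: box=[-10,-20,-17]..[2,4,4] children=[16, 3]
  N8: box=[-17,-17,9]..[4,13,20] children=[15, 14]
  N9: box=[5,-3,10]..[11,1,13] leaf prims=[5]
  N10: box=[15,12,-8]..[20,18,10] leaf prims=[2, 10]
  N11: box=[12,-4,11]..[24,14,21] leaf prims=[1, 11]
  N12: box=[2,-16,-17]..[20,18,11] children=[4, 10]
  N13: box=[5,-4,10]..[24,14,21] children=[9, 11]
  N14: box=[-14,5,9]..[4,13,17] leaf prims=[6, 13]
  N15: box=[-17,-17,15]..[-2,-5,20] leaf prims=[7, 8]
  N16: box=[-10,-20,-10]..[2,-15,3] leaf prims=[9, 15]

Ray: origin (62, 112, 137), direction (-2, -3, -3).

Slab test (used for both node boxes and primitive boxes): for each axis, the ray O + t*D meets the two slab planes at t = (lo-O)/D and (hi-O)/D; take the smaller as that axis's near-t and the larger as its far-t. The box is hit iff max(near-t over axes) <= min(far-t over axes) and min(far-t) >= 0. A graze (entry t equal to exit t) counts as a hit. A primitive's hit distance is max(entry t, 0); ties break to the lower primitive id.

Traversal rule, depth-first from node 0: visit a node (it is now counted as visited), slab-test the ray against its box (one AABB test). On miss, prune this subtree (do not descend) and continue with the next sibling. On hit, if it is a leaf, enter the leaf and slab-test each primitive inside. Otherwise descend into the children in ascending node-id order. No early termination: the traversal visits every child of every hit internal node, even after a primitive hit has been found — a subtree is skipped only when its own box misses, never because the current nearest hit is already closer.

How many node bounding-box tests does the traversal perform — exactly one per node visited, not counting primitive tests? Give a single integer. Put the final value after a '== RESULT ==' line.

Traverse from the root:
N0 x:[19,79/2] y:[94/3,44] z:[116/3,154/3] -> hit [116/3,79/2], descend [1, 5]
  N1 x:[19,30] y:[94/3,130/3] z:[116/3,154/3] -> miss, prune
  N5 x:[29,79/2] y:[33,44] z:[39,154/3] -> hit [39,79/2], descend [7, 8]
    N7 x:[30,36] y:[36,44] z:[133/3,154/3] -> miss, prune
    N8 x:[29,79/2] y:[33,43] z:[39,128/3] -> hit [39,79/2], descend [14, 15]
      N14 x:[29,38] y:[33,107/3] z:[40,128/3] -> miss, prune
      N15 x:[32,79/2] y:[39,43] z:[39,122/3] -> hit [39,79/2] leaf, test {P7@t=39, P8(miss)}

7 AABB tests over nodes [0, 1, 5, 7, 8, 14, 15]; 1 leaf entered; closest P7.

== RESULT ==
7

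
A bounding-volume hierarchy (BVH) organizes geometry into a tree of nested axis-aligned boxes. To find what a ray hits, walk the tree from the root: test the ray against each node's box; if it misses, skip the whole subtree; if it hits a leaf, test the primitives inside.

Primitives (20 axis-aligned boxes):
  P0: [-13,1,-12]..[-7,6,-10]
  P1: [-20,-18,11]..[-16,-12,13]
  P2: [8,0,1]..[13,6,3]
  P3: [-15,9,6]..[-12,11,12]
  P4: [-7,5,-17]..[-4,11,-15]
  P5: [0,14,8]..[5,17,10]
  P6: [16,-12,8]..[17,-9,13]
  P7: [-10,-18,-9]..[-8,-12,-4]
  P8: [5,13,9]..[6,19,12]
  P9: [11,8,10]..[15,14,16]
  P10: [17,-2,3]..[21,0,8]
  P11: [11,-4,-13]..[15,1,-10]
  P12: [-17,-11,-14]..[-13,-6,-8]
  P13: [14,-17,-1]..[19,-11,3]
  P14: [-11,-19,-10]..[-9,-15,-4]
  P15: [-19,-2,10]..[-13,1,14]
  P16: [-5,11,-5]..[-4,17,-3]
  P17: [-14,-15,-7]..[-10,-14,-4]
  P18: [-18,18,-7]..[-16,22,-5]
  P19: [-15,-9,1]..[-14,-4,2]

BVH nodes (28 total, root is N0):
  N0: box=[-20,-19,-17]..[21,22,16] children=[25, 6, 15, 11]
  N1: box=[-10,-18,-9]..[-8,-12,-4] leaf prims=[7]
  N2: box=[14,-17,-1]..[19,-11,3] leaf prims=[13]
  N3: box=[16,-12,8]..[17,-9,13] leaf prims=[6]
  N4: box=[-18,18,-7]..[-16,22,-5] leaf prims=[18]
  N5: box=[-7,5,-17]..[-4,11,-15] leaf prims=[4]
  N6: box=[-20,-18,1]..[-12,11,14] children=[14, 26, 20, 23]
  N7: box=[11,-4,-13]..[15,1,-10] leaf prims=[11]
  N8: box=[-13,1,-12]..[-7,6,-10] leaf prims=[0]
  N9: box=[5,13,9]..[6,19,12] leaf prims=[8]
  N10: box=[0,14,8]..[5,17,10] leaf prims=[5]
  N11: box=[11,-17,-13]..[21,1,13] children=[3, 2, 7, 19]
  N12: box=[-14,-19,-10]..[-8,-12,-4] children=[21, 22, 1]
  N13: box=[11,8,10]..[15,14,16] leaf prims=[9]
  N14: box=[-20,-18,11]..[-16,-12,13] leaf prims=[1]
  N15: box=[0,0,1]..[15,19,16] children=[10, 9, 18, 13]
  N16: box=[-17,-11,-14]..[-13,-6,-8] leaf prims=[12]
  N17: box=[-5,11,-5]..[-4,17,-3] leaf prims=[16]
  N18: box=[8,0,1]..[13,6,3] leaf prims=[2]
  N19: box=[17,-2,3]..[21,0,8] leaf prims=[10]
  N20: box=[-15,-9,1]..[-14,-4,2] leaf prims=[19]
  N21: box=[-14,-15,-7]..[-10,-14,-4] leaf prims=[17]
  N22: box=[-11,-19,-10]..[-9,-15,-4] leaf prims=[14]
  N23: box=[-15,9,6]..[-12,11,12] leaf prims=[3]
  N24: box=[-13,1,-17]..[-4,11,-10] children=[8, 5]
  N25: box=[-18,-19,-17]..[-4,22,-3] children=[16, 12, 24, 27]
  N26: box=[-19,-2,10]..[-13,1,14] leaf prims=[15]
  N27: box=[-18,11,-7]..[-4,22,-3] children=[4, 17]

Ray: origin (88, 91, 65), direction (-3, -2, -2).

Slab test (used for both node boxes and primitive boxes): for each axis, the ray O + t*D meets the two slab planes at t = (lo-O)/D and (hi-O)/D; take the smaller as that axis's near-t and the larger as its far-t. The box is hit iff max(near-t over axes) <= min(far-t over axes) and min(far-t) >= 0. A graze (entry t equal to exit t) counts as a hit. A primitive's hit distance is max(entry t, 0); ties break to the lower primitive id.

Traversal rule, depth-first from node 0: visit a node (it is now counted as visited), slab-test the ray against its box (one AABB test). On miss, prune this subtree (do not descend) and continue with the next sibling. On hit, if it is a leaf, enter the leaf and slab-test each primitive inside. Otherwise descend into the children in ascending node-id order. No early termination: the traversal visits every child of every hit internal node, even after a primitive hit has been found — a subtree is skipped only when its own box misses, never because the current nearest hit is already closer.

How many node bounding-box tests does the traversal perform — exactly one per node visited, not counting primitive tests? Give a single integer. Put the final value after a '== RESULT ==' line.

Trace the traversal:
N0 x:[67/3,36] y:[69/2,55] z:[49/2,41] -> hit [69/2,36], descend [6, 11, 15, 25]
  N6 x:[100/3,36] y:[40,109/2] z:[51/2,32] -> miss, prune
  N11 x:[67/3,77/3] y:[45,54] z:[26,39] -> miss, prune
  N15 x:[73/3,88/3] y:[36,91/2] z:[49/2,32] -> miss, prune
  N25 x:[92/3,106/3] y:[69/2,55] z:[34,41] -> hit [69/2,106/3], descend [12, 16, 24, 27]
    N12 x:[32,34] y:[103/2,55] z:[69/2,75/2] -> miss, prune
    N16 x:[101/3,35] y:[97/2,51] z:[73/2,79/2] -> miss, prune
    N24 x:[92/3,101/3] y:[40,45] z:[75/2,41] -> miss, prune
    N27 x:[92/3,106/3] y:[69/2,40] z:[34,36] -> hit [69/2,106/3], descend [4, 17]
      N4 x:[104/3,106/3] y:[69/2,73/2] z:[35,36] -> hit [35,106/3] leaf, test {P18@t=35}
      N17 x:[92/3,31] y:[37,40] z:[34,35] -> miss, prune

11 AABB tests over nodes [0, 6, 11, 15, 25, 12, 16, 24, 27, 4, 17]; 1 leaf entered; closest P18.

== RESULT ==
11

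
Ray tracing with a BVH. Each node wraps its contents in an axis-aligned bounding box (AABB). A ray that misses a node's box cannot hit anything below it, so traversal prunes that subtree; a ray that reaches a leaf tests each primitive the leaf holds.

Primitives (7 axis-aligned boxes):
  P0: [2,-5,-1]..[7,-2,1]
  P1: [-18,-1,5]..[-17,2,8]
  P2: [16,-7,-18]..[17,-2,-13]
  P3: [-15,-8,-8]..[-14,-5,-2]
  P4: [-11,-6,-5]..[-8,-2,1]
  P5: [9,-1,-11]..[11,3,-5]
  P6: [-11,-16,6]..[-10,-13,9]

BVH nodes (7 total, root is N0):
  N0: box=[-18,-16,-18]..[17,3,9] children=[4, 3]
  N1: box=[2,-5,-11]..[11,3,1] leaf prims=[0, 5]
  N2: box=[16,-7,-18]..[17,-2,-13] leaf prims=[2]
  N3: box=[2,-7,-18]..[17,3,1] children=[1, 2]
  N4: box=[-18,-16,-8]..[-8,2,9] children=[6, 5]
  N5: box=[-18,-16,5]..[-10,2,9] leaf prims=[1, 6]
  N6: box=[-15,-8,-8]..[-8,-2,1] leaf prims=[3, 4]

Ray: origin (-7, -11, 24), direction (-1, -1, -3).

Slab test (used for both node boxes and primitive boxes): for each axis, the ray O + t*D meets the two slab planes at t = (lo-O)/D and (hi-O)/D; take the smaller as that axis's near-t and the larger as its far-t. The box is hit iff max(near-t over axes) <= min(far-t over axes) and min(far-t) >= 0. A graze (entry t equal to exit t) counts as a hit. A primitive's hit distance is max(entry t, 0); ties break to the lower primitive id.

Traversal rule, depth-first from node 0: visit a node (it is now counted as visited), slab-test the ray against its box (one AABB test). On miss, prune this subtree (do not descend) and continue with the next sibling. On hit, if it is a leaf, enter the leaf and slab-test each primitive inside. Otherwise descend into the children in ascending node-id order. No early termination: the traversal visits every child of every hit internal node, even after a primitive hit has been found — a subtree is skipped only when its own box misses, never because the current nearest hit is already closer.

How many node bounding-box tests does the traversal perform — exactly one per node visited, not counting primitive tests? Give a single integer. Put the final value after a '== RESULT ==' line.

Trace the traversal:
N0 x:[-24,11] y:[-14,5] z:[5,14] -> hit [5,5], descend [3, 4]
  N3 x:[-24,-9] y:[-14,-4] z:[23/3,14] -> miss, prune
  N4 x:[1,11] y:[-13,5] z:[5,32/3] -> hit [5,5], descend [5, 6]
    N5 x:[3,11] y:[-13,5] z:[5,19/3] -> hit [5,5] leaf, test {P1(miss), P6(miss)}
    N6 x:[1,8] y:[-9,-3] z:[23/3,32/3] -> miss, prune

Visited [0, 3, 4, 5, 6]. Tests: 5 box, 1 leaf. Nearest: miss.

== RESULT ==
5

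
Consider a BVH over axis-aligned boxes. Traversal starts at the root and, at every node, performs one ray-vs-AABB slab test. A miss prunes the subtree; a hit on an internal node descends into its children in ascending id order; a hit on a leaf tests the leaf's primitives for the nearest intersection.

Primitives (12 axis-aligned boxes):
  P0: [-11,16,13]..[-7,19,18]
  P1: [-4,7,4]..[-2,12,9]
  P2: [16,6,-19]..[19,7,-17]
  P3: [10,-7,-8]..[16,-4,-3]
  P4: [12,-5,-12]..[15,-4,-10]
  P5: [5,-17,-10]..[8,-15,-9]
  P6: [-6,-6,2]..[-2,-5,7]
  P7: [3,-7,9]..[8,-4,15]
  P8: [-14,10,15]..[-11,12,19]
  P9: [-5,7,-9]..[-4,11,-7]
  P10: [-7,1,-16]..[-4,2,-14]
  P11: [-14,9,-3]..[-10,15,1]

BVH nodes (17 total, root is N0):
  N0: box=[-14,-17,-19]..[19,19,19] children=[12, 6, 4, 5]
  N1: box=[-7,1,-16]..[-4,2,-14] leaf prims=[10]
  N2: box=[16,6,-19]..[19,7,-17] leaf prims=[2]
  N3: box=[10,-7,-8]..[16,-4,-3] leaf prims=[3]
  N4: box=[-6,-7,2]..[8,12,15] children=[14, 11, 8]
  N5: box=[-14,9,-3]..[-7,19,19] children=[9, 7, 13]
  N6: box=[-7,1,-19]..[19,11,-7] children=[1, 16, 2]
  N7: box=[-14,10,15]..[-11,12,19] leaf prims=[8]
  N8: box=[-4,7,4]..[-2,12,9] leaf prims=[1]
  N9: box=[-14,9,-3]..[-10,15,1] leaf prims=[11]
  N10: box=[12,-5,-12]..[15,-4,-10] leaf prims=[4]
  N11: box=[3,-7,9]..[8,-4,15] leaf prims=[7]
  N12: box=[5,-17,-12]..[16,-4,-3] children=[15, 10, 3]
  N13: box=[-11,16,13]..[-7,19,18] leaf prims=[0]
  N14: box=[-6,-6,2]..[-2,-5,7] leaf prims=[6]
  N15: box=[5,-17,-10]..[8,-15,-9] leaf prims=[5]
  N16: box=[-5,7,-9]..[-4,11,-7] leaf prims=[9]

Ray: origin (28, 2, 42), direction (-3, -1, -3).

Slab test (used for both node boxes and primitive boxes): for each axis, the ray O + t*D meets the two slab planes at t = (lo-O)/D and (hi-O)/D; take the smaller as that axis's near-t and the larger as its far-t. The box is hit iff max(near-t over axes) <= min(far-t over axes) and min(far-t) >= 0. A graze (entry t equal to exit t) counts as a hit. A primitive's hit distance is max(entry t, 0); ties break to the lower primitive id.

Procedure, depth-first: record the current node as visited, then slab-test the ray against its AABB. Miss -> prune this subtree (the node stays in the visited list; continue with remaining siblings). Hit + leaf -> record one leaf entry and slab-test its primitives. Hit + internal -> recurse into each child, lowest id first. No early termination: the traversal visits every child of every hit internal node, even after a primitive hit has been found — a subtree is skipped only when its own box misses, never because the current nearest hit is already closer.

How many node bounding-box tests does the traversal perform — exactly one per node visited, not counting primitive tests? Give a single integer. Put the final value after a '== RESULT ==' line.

Walk:
N0 x:[3,14] y:[-17,19] z:[23/3,61/3] -> hit [23/3,14], descend [4, 5, 6, 12]
  N4 x:[20/3,34/3] y:[-10,9] z:[9,40/3] -> hit [9,9], descend [8, 11, 14]
    N8 x:[10,32/3] y:[-10,-5] z:[11,38/3] -> miss, prune
    N11 x:[20/3,25/3] y:[6,9] z:[9,11] -> miss, prune
    N14 x:[10,34/3] y:[7,8] z:[35/3,40/3] -> miss, prune
  N5 x:[35/3,14] y:[-17,-7] z:[23/3,15] -> miss, prune
  N6 x:[3,35/3] y:[-9,1] z:[49/3,61/3] -> miss, prune
  N12 x:[4,23/3] y:[6,19] z:[15,18] -> miss, prune

8 AABB tests over nodes [0, 4, 8, 11, 14, 5, 6, 12]; 0 leaves entered; closest miss.

== RESULT ==
8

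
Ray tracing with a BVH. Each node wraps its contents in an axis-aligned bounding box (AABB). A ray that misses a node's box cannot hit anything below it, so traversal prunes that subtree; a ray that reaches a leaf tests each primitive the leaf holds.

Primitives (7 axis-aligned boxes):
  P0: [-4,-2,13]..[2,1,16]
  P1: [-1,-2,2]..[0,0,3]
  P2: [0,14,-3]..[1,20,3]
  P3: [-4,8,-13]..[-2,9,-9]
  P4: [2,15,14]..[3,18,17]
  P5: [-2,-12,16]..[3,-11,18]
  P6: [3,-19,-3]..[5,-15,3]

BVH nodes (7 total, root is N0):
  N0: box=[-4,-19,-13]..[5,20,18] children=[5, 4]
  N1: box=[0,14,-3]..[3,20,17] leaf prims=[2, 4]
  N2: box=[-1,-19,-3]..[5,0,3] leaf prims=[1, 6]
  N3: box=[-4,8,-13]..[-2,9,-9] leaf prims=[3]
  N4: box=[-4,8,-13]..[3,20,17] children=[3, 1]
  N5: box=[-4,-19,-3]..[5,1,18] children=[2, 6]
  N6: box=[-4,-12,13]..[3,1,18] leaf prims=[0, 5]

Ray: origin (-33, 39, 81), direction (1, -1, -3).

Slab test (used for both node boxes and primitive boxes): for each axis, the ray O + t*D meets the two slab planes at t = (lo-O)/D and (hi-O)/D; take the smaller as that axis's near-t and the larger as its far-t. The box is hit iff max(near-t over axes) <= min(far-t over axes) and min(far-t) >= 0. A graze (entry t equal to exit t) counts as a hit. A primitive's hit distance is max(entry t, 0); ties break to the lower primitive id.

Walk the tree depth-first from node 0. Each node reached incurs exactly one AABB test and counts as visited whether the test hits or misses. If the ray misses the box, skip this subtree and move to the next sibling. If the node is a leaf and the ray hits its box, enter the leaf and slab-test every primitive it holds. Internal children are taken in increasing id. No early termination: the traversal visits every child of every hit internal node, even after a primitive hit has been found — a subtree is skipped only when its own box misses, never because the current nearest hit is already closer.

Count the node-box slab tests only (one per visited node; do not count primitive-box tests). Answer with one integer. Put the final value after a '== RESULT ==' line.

Traverse from the root:
N0 x:[29,38] y:[19,58] z:[21,94/3] -> hit [29,94/3], descend [4, 5]
  N4 x:[29,36] y:[19,31] z:[64/3,94/3] -> hit [29,31], descend [1, 3]
    N1 x:[33,36] y:[19,25] z:[64/3,28] -> miss, prune
    N3 x:[29,31] y:[30,31] z:[30,94/3] -> hit [30,31] leaf, test {P3@t=30}
  N5 x:[29,38] y:[38,58] z:[21,28] -> miss, prune

Visited [0, 4, 1, 3, 5]. Tests: 5 box, 1 leaf. Nearest: P3.

== RESULT ==
5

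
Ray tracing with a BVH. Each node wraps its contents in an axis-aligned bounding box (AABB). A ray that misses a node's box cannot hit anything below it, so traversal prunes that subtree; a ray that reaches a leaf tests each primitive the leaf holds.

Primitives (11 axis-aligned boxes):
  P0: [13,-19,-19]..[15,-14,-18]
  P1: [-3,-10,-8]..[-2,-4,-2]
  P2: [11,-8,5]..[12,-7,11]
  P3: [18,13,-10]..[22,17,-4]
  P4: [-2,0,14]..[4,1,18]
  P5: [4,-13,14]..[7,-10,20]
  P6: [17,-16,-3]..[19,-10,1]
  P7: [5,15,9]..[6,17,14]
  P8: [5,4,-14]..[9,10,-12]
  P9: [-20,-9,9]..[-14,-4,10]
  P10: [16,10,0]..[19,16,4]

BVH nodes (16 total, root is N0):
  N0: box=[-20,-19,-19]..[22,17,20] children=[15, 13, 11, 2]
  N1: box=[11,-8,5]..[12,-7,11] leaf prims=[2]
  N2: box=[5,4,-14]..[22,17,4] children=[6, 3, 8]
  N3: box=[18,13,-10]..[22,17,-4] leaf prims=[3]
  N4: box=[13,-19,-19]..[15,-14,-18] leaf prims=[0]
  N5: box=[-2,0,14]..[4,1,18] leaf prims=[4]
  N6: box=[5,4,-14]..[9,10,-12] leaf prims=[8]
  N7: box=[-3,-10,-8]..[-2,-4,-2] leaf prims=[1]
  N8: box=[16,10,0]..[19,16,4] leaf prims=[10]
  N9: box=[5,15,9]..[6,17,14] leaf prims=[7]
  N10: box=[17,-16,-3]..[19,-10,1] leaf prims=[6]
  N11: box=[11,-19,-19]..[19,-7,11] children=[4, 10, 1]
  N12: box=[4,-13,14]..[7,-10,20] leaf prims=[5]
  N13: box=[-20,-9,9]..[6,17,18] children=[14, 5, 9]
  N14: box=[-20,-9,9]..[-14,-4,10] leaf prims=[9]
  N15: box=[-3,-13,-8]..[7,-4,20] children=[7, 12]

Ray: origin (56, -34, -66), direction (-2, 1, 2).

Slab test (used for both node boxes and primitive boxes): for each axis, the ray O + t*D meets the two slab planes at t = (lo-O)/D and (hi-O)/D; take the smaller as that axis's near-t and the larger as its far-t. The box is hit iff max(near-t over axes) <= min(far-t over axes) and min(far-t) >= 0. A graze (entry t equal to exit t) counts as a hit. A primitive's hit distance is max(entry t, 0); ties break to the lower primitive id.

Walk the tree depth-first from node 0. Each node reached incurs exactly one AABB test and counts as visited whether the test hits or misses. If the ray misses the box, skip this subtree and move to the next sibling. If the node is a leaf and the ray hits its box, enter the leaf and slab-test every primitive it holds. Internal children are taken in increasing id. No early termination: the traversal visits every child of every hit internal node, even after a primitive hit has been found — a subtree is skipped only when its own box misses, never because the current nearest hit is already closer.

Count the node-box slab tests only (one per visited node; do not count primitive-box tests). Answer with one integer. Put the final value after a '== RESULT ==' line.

Traverse from the root:
N0 x:[17,38] y:[15,51] z:[47/2,43] -> hit [47/2,38], descend [2, 11, 13, 15]
  N2 x:[17,51/2] y:[38,51] z:[26,35] -> miss, prune
  N11 x:[37/2,45/2] y:[15,27] z:[47/2,77/2] -> miss, prune
  N13 x:[25,38] y:[25,51] z:[75/2,42] -> hit [75/2,38], descend [5, 9, 14]
    N5 x:[26,29] y:[34,35] z:[40,42] -> miss, prune
    N9 x:[25,51/2] y:[49,51] z:[75/2,40] -> miss, prune
    N14 x:[35,38] y:[25,30] z:[75/2,38] -> miss, prune
  N15 x:[49/2,59/2] y:[21,30] z:[29,43] -> hit [29,59/2], descend [7, 12]
    N7 x:[29,59/2] y:[24,30] z:[29,32] -> hit [29,59/2] leaf, test {P1@t=29}
    N12 x:[49/2,26] y:[21,24] z:[40,43] -> miss, prune

Visited [0, 2, 11, 13, 5, 9, 14, 15, 7, 12]. Tests: 10 box, 1 leaf. Nearest: P1.

== RESULT ==
10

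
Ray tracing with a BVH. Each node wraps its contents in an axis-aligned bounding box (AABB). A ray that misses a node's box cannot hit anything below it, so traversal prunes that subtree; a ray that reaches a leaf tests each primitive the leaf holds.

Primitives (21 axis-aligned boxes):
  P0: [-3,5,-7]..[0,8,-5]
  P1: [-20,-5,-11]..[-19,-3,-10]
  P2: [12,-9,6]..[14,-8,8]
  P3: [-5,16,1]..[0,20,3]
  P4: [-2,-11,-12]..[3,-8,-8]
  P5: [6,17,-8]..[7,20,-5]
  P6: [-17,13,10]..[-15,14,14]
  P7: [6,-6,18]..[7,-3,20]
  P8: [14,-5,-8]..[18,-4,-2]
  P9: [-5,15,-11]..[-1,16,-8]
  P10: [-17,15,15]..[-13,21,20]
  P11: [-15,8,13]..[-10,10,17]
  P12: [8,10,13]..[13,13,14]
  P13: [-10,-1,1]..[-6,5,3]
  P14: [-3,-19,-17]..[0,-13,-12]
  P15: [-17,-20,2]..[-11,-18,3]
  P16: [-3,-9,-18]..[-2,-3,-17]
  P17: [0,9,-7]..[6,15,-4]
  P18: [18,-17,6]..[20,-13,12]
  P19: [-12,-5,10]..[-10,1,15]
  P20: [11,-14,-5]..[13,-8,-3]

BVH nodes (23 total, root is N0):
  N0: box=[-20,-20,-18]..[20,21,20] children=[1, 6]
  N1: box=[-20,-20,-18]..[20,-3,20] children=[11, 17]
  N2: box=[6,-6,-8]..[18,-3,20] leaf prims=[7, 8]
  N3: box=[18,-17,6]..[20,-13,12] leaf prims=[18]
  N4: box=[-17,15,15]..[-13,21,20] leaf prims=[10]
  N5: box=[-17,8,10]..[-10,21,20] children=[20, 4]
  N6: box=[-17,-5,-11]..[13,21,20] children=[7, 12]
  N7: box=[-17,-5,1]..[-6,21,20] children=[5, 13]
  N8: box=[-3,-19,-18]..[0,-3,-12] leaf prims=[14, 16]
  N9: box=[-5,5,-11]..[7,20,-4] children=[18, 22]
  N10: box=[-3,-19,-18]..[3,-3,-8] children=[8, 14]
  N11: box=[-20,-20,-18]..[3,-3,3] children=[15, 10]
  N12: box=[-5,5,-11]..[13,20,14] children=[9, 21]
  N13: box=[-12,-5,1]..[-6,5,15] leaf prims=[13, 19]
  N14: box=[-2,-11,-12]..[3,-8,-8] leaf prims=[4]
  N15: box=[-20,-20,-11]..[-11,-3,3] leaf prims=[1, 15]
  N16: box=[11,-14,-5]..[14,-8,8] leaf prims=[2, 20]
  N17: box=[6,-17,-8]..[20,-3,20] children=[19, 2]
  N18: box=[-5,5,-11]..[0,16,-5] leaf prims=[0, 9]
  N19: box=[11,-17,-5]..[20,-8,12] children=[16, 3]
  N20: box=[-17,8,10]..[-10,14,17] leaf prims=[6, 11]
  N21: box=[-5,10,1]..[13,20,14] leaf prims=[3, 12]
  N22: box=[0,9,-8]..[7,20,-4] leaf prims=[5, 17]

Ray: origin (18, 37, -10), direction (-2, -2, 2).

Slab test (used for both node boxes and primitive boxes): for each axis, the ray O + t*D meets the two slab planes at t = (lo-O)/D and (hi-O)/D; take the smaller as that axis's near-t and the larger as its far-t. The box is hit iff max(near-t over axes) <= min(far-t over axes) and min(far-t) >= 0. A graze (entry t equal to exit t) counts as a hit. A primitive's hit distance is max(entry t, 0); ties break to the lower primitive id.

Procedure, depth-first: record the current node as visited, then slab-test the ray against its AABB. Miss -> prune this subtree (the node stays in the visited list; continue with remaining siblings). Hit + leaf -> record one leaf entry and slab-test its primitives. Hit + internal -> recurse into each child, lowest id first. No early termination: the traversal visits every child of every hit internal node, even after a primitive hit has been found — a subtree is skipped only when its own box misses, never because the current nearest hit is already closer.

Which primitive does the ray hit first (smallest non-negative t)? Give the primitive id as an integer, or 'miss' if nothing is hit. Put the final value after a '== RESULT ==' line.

Trace the traversal:
N0 x:[-1,19] y:[8,57/2] z:[-4,15] -> hit [8,15], descend [1, 6]
  N1 x:[-1,19] y:[20,57/2] z:[-4,15] -> miss, prune
  N6 x:[5/2,35/2] y:[8,21] z:[-1/2,15] -> hit [8,15], descend [7, 12]
    N7 x:[12,35/2] y:[8,21] z:[11/2,15] -> hit [12,15], descend [5, 13]
      N5 x:[14,35/2] y:[8,29/2] z:[10,15] -> hit [14,29/2], descend [4, 20]
        N4 x:[31/2,35/2] y:[8,11] z:[25/2,15] -> miss, prune
        N20 x:[14,35/2] y:[23/2,29/2] z:[10,27/2] -> miss, prune
      N13 x:[12,15] y:[16,21] z:[11/2,25/2] -> miss, prune
    N12 x:[5/2,23/2] y:[17/2,16] z:[-1/2,12] -> hit [17/2,23/2], descend [9, 21]
      N9 x:[11/2,23/2] y:[17/2,16] z:[-1/2,3] -> miss, prune
      N21 x:[5/2,23/2] y:[17/2,27/2] z:[11/2,12] -> hit [17/2,23/2] leaf, test {P3(miss), P12(miss)}

Visited [0, 1, 6, 7, 5, 4, 20, 13, 12, 9, 21]. Tests: 11 box, 1 leaf. Nearest: miss.

== RESULT ==
miss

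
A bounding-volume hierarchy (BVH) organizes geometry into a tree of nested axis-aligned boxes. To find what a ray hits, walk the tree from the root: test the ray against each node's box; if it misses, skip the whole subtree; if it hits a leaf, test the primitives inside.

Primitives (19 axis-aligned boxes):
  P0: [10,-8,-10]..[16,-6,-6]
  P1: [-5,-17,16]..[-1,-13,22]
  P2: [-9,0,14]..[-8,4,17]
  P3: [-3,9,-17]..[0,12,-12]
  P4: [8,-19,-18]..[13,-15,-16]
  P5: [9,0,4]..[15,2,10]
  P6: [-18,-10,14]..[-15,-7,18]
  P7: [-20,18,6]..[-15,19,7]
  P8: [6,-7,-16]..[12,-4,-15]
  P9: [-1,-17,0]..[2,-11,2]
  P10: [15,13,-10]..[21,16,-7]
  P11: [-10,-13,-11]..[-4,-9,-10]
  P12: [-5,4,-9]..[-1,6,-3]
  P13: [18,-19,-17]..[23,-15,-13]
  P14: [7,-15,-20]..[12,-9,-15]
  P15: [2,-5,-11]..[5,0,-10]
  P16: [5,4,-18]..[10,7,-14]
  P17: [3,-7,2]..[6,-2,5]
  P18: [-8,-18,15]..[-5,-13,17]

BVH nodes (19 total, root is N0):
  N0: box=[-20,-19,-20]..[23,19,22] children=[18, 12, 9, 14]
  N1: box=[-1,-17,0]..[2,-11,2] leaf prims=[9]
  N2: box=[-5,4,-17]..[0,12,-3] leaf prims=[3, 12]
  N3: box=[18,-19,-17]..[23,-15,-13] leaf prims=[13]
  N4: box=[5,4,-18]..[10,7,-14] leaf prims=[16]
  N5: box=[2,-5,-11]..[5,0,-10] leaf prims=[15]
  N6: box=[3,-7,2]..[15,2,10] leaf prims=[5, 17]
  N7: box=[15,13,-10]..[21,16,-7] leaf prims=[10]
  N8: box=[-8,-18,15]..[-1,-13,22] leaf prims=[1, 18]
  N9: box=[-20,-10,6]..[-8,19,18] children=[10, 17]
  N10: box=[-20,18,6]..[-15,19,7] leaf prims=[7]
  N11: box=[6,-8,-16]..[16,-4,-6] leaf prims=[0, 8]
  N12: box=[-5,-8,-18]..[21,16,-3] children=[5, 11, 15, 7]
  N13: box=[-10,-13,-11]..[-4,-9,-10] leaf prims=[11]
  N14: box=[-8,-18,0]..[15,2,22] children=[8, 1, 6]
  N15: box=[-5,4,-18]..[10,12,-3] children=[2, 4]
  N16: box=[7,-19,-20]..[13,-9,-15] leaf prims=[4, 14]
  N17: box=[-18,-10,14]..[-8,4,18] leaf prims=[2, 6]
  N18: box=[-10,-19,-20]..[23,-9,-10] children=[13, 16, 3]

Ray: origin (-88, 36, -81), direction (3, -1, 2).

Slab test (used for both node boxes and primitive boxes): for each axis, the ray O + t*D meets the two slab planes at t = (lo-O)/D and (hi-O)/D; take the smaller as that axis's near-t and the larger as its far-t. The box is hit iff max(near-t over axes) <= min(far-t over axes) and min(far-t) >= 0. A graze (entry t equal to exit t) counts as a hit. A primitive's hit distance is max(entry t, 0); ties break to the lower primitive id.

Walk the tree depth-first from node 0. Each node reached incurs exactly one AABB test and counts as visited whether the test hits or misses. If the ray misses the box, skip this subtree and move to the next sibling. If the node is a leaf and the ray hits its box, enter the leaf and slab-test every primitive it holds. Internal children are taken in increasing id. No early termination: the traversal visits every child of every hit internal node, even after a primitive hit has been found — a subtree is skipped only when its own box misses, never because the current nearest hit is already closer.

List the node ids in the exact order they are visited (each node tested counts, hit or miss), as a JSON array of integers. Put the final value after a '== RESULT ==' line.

Walk:
N0 x:[68/3,37] y:[17,55] z:[61/2,103/2] -> hit [61/2,37], descend [9, 12, 14, 18]
  N9 x:[68/3,80/3] y:[17,46] z:[87/2,99/2] -> miss, prune
  N12 x:[83/3,109/3] y:[20,44] z:[63/2,39] -> hit [63/2,109/3], descend [5, 7, 11, 15]
    N5 x:[30,31] y:[36,41] z:[35,71/2] -> miss, prune
    N7 x:[103/3,109/3] y:[20,23] z:[71/2,37] -> miss, prune
    N11 x:[94/3,104/3] y:[40,44] z:[65/2,75/2] -> miss, prune
    N15 x:[83/3,98/3] y:[24,32] z:[63/2,39] -> hit [63/2,32], descend [2, 4]
      N2 x:[83/3,88/3] y:[24,32] z:[32,39] -> miss, prune
      N4 x:[31,98/3] y:[29,32] z:[63/2,67/2] -> hit [63/2,32] leaf, test {P16@t=63/2}
  N14 x:[80/3,103/3] y:[34,54] z:[81/2,103/2] -> miss, prune
  N18 x:[26,37] y:[45,55] z:[61/2,71/2] -> miss, prune

Summary -> nodes [0, 9, 12, 5, 7, 11, 15, 2, 4, 14, 18]; box-tests=11; leaf-entries=1; first=P16

== RESULT ==
[0, 9, 12, 5, 7, 11, 15, 2, 4, 14, 18]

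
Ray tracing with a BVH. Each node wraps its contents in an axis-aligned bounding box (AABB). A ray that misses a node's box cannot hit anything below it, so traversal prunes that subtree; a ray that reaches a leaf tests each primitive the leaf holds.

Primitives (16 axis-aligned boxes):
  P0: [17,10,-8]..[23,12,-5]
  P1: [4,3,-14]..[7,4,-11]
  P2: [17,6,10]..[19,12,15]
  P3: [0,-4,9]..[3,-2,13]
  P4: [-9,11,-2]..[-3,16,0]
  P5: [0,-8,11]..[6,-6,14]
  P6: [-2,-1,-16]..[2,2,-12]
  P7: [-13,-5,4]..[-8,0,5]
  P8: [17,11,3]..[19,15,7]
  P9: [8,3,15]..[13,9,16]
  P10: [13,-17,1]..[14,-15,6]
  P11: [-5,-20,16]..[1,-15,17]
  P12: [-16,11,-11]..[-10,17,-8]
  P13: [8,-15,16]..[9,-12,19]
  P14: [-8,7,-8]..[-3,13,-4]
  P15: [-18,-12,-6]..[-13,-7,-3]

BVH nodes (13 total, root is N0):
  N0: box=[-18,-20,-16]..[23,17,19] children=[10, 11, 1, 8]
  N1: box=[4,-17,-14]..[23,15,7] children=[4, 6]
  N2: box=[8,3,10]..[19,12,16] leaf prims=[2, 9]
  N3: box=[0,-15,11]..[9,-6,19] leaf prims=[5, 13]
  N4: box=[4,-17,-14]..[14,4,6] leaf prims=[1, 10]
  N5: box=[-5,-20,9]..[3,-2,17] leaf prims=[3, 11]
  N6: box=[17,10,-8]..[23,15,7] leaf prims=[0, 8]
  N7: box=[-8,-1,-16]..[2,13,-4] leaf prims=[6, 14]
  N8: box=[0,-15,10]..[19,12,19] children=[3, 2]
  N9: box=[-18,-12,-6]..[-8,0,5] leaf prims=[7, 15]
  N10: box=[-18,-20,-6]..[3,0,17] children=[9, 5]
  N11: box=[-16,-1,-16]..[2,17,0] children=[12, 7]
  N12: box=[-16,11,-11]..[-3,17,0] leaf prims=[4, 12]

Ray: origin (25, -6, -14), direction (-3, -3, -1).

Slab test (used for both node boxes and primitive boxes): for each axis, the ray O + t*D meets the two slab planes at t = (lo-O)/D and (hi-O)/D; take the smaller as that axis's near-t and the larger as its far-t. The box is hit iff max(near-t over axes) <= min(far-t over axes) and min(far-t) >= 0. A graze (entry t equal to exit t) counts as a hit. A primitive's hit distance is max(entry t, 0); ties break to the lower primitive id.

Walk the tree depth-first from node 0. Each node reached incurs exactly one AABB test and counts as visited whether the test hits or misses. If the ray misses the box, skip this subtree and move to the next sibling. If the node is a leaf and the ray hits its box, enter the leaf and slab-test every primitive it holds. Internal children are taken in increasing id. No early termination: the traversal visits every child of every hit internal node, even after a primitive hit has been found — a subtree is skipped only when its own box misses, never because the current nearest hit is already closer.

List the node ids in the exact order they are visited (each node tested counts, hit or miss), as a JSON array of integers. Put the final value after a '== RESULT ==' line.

Walk:
N0 x:[2/3,43/3] y:[-23/3,14/3] z:[-33,2] -> hit [2/3,2], descend [1, 8, 10, 11]
  N1 x:[2/3,7] y:[-7,11/3] z:[-21,0] -> miss, prune
  N8 x:[2,25/3] y:[-6,3] z:[-33,-24] -> miss, prune
  N10 x:[22/3,43/3] y:[-2,14/3] z:[-31,-8] -> miss, prune
  N11 x:[23/3,41/3] y:[-23/3,-5/3] z:[-14,2] -> miss, prune

Visited [0, 1, 8, 10, 11]. Tests: 5 box, 0 leaf. Nearest: miss.

== RESULT ==
[0, 1, 8, 10, 11]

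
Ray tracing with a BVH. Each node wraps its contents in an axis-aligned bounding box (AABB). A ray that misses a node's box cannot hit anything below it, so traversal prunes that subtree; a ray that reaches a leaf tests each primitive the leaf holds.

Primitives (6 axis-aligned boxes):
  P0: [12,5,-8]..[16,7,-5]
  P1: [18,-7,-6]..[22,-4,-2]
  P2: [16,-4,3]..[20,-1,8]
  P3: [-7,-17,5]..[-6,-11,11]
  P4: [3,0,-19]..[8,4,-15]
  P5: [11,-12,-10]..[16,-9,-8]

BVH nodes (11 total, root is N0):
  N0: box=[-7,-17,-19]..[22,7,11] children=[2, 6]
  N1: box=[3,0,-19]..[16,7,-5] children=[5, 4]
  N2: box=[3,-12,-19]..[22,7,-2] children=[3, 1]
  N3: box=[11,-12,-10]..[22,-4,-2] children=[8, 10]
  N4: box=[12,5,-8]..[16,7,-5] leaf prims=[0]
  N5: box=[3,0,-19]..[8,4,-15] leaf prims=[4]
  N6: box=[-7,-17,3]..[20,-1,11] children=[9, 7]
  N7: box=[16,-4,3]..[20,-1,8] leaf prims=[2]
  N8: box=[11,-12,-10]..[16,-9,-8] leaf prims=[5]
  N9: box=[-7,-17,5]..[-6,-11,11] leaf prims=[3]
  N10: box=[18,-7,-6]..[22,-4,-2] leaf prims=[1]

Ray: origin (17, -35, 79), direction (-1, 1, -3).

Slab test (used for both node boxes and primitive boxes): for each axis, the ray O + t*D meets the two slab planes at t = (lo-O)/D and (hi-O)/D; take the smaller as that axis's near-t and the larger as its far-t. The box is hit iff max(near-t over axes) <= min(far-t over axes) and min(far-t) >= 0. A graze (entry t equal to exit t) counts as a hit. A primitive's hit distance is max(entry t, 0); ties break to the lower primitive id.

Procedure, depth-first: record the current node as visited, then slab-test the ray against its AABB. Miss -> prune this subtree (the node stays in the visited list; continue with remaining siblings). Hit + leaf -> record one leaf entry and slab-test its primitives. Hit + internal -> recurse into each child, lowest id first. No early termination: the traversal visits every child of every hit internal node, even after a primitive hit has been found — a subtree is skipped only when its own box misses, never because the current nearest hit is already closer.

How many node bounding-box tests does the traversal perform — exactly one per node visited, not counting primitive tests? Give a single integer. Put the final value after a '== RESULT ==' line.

Walk:
N0 x:[-5,24] y:[18,42] z:[68/3,98/3] -> hit [68/3,24], descend [2, 6]
  N2 x:[-5,14] y:[23,42] z:[27,98/3] -> miss, prune
  N6 x:[-3,24] y:[18,34] z:[68/3,76/3] -> hit [68/3,24], descend [7, 9]
    N7 x:[-3,1] y:[31,34] z:[71/3,76/3] -> miss, prune
    N9 x:[23,24] y:[18,24] z:[68/3,74/3] -> hit [23,24] leaf, test {P3@t=23}

5 AABB tests over nodes [0, 2, 6, 7, 9]; 1 leaf entered; closest P3.

== RESULT ==
5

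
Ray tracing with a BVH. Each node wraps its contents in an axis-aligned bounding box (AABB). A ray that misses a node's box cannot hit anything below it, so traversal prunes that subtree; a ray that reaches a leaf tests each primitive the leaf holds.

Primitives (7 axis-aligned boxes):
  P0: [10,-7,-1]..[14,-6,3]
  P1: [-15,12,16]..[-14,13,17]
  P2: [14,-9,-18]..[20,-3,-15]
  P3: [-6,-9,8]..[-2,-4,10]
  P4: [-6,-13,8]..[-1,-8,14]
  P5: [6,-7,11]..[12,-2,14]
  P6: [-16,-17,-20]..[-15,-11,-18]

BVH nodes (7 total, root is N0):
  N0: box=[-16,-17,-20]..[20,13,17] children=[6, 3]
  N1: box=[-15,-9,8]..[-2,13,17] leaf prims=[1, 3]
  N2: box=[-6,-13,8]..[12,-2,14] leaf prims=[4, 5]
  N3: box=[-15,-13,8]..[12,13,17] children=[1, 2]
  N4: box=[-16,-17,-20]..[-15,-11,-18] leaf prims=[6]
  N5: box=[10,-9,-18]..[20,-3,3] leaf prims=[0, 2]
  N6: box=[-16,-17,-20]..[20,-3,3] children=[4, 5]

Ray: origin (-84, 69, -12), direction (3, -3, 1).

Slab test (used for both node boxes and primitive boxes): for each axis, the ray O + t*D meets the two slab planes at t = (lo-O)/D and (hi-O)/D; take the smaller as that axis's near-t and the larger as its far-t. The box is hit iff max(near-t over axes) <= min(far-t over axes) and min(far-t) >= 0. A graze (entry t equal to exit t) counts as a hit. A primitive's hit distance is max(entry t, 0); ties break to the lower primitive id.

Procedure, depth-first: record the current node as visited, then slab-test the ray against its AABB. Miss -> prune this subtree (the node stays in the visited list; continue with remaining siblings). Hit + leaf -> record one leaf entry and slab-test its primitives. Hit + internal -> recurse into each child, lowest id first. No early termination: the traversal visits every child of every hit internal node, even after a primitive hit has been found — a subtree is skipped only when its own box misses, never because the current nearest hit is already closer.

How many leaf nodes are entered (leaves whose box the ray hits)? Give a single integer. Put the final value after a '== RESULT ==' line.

Walk:
N0 x:[68/3,104/3] y:[56/3,86/3] z:[-8,29] -> hit [68/3,86/3], descend [3, 6]
  N3 x:[23,32] y:[56/3,82/3] z:[20,29] -> hit [23,82/3], descend [1, 2]
    N1 x:[23,82/3] y:[56/3,26] z:[20,29] -> hit [23,26] leaf, test {P1(miss), P3(miss)}
    N2 x:[26,32] y:[71/3,82/3] z:[20,26] -> hit [26,26] leaf, test {P4@t=26, P5(miss)}
  N6 x:[68/3,104/3] y:[24,86/3] z:[-8,15] -> miss, prune

5 AABB tests over nodes [0, 3, 1, 2, 6]; 2 leaves entered; closest P4.

== RESULT ==
2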